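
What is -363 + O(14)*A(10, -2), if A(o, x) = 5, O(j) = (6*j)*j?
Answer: 5517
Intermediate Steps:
O(j) = 6*j**2
-363 + O(14)*A(10, -2) = -363 + (6*14**2)*5 = -363 + (6*196)*5 = -363 + 1176*5 = -363 + 5880 = 5517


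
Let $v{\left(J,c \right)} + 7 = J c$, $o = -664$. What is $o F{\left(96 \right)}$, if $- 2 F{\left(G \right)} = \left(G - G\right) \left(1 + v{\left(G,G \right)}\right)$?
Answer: $0$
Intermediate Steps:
$v{\left(J,c \right)} = -7 + J c$
$F{\left(G \right)} = 0$ ($F{\left(G \right)} = - \frac{\left(G - G\right) \left(1 + \left(-7 + G G\right)\right)}{2} = - \frac{0 \left(1 + \left(-7 + G^{2}\right)\right)}{2} = - \frac{0 \left(-6 + G^{2}\right)}{2} = \left(- \frac{1}{2}\right) 0 = 0$)
$o F{\left(96 \right)} = \left(-664\right) 0 = 0$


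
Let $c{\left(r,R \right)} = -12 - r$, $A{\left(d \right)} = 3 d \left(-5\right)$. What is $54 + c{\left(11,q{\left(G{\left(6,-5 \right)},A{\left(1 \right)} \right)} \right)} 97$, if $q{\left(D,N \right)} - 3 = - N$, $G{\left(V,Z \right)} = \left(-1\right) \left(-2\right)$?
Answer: $-2177$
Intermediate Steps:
$G{\left(V,Z \right)} = 2$
$A{\left(d \right)} = - 15 d$
$q{\left(D,N \right)} = 3 - N$
$54 + c{\left(11,q{\left(G{\left(6,-5 \right)},A{\left(1 \right)} \right)} \right)} 97 = 54 + \left(-12 - 11\right) 97 = 54 - 2231 = -2177$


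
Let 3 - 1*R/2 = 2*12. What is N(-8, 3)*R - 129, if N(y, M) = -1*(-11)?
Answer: -591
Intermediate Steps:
R = -42 (R = 6 - 4*12 = 6 - 2*24 = 6 - 48 = -42)
N(y, M) = 11
N(-8, 3)*R - 129 = 11*(-42) - 129 = -462 - 129 = -591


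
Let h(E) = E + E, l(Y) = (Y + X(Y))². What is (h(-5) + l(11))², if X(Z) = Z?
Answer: 224676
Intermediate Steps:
l(Y) = 4*Y² (l(Y) = (Y + Y)² = (2*Y)² = 4*Y²)
h(E) = 2*E
(h(-5) + l(11))² = (2*(-5) + 4*11²)² = (-10 + 4*121)² = (-10 + 484)² = 474² = 224676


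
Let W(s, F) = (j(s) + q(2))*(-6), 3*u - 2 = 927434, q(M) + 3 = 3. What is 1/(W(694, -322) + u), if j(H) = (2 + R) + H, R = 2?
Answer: 3/914872 ≈ 3.2791e-6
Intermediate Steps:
q(M) = 0 (q(M) = -3 + 3 = 0)
u = 927436/3 (u = ⅔ + (⅓)*927434 = ⅔ + 927434/3 = 927436/3 ≈ 3.0915e+5)
j(H) = 4 + H (j(H) = (2 + 2) + H = 4 + H)
W(s, F) = -24 - 6*s (W(s, F) = ((4 + s) + 0)*(-6) = (4 + s)*(-6) = -24 - 6*s)
1/(W(694, -322) + u) = 1/((-24 - 6*694) + 927436/3) = 1/((-24 - 4164) + 927436/3) = 1/(-4188 + 927436/3) = 1/(914872/3) = 3/914872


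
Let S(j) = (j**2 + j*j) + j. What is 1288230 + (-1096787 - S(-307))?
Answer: 3252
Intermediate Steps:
S(j) = j + 2*j**2 (S(j) = (j**2 + j**2) + j = 2*j**2 + j = j + 2*j**2)
1288230 + (-1096787 - S(-307)) = 1288230 + (-1096787 - (-307)*(1 + 2*(-307))) = 1288230 + (-1096787 - (-307)*(1 - 614)) = 1288230 + (-1096787 - (-307)*(-613)) = 1288230 + (-1096787 - 1*188191) = 1288230 + (-1096787 - 188191) = 1288230 - 1284978 = 3252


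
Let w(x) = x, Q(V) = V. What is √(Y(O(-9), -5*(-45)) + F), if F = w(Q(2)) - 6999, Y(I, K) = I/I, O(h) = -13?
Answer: 2*I*√1749 ≈ 83.642*I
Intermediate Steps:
Y(I, K) = 1
F = -6997 (F = 2 - 6999 = -6997)
√(Y(O(-9), -5*(-45)) + F) = √(1 - 6997) = √(-6996) = 2*I*√1749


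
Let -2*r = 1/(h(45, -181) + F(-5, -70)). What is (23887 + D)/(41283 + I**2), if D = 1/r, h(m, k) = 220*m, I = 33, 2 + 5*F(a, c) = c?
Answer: 20579/211860 ≈ 0.097135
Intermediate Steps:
F(a, c) = -2/5 + c/5
r = -5/98856 (r = -1/(2*(220*45 + (-2/5 + (1/5)*(-70)))) = -1/(2*(9900 + (-2/5 - 14))) = -1/(2*(9900 - 72/5)) = -1/(2*49428/5) = -1/2*5/49428 = -5/98856 ≈ -5.0579e-5)
D = -98856/5 (D = 1/(-5/98856) = -98856/5 ≈ -19771.)
(23887 + D)/(41283 + I**2) = (23887 - 98856/5)/(41283 + 33**2) = 20579/(5*(41283 + 1089)) = (20579/5)/42372 = (20579/5)*(1/42372) = 20579/211860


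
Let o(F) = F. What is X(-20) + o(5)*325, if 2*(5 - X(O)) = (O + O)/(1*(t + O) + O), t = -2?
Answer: 34220/21 ≈ 1629.5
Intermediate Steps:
X(O) = 5 - O/(-2 + 2*O) (X(O) = 5 - (O + O)/(2*(1*(-2 + O) + O)) = 5 - 2*O/(2*((-2 + O) + O)) = 5 - 2*O/(2*(-2 + 2*O)) = 5 - O/(-2 + 2*O))
X(-20) + o(5)*325 = (-10 + 9*(-20))/(2*(-1 - 20)) + 5*325 = (½)*(-10 - 180)/(-21) + 1625 = (½)*(-1/21)*(-190) + 1625 = 95/21 + 1625 = 34220/21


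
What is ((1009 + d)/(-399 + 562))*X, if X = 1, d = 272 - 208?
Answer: 1073/163 ≈ 6.5828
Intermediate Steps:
d = 64
((1009 + d)/(-399 + 562))*X = ((1009 + 64)/(-399 + 562))*1 = (1073/163)*1 = 1073/163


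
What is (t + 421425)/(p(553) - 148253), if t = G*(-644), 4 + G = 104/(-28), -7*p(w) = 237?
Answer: -2984751/1038008 ≈ -2.8755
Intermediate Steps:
p(w) = -237/7 (p(w) = -1/7*237 = -237/7)
G = -54/7 (G = -4 + 104/(-28) = -4 + 104*(-1/28) = -4 - 26/7 = -54/7 ≈ -7.7143)
t = 4968 (t = -54/7*(-644) = 4968)
(t + 421425)/(p(553) - 148253) = (4968 + 421425)/(-237/7 - 148253) = 426393/(-1038008/7) = 426393*(-7/1038008) = -2984751/1038008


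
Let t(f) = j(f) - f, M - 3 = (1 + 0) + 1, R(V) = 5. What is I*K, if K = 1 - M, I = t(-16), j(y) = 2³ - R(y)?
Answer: -76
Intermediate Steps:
M = 5 (M = 3 + ((1 + 0) + 1) = 3 + (1 + 1) = 3 + 2 = 5)
j(y) = 3 (j(y) = 2³ - 1*5 = 8 - 5 = 3)
t(f) = 3 - f
I = 19 (I = 3 - 1*(-16) = 3 + 16 = 19)
K = -4 (K = 1 - 1*5 = 1 - 5 = -4)
I*K = 19*(-4) = -76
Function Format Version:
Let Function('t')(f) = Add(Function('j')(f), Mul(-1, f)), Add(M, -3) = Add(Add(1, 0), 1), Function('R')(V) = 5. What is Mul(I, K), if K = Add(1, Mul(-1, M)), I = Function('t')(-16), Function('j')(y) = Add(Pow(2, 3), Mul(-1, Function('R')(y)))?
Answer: -76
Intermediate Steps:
M = 5 (M = Add(3, Add(Add(1, 0), 1)) = Add(3, Add(1, 1)) = Add(3, 2) = 5)
Function('j')(y) = 3 (Function('j')(y) = Add(Pow(2, 3), Mul(-1, 5)) = Add(8, -5) = 3)
Function('t')(f) = Add(3, Mul(-1, f))
I = 19 (I = Add(3, Mul(-1, -16)) = Add(3, 16) = 19)
K = -4 (K = Add(1, Mul(-1, 5)) = Add(1, -5) = -4)
Mul(I, K) = Mul(19, -4) = -76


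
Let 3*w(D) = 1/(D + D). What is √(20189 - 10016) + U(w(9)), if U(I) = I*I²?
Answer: 1/157464 + √10173 ≈ 100.86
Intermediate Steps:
w(D) = 1/(6*D) (w(D) = 1/(3*(D + D)) = 1/(3*((2*D))) = (1/(2*D))/3 = 1/(6*D))
U(I) = I³
√(20189 - 10016) + U(w(9)) = √(20189 - 10016) + ((⅙)/9)³ = √10173 + ((⅙)*(⅑))³ = √10173 + (1/54)³ = √10173 + 1/157464 = 1/157464 + √10173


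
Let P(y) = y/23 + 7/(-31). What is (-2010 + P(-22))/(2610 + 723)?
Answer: -477991/792143 ≈ -0.60341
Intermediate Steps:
P(y) = -7/31 + y/23 (P(y) = y*(1/23) + 7*(-1/31) = y/23 - 7/31 = -7/31 + y/23)
(-2010 + P(-22))/(2610 + 723) = (-2010 + (-7/31 + (1/23)*(-22)))/(2610 + 723) = (-2010 + (-7/31 - 22/23))/3333 = (-2010 - 843/713)*(1/3333) = -1433973/713*1/3333 = -477991/792143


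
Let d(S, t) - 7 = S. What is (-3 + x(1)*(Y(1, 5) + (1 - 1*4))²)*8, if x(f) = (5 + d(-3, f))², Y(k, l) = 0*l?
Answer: 5808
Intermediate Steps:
d(S, t) = 7 + S
Y(k, l) = 0
x(f) = 81 (x(f) = (5 + (7 - 3))² = (5 + 4)² = 9² = 81)
(-3 + x(1)*(Y(1, 5) + (1 - 1*4))²)*8 = (-3 + 81*(0 + (1 - 1*4))²)*8 = (-3 + 81*(0 + (1 - 4))²)*8 = (-3 + 81*(0 - 3)²)*8 = (-3 + 81*(-3)²)*8 = (-3 + 81*9)*8 = (-3 + 729)*8 = 726*8 = 5808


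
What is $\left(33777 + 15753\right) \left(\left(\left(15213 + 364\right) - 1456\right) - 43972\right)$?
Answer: $-1478520030$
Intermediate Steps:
$\left(33777 + 15753\right) \left(\left(\left(15213 + 364\right) - 1456\right) - 43972\right) = 49530 \left(\left(15577 - 1456\right) - 43972\right) = 49530 \left(14121 - 43972\right) = 49530 \left(-29851\right) = -1478520030$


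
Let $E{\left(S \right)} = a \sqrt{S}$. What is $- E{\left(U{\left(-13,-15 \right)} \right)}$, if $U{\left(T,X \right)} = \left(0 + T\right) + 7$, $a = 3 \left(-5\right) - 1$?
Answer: $16 i \sqrt{6} \approx 39.192 i$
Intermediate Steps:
$a = -16$ ($a = -15 - 1 = -16$)
$U{\left(T,X \right)} = 7 + T$ ($U{\left(T,X \right)} = T + 7 = 7 + T$)
$E{\left(S \right)} = - 16 \sqrt{S}$
$- E{\left(U{\left(-13,-15 \right)} \right)} = - \left(-16\right) \sqrt{7 - 13} = - \left(-16\right) \sqrt{-6} = - \left(-16\right) i \sqrt{6} = 16 i \sqrt{6}$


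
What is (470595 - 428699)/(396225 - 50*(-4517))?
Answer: 41896/622075 ≈ 0.067349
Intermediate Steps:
(470595 - 428699)/(396225 - 50*(-4517)) = 41896/(396225 + 225850) = 41896/622075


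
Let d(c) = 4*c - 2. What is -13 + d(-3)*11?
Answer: -167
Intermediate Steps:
d(c) = -2 + 4*c
-13 + d(-3)*11 = -13 + (-2 + 4*(-3))*11 = -13 + (-2 - 12)*11 = -13 - 14*11 = -13 - 154 = -167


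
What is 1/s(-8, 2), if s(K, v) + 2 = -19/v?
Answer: -2/23 ≈ -0.086957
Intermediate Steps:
s(K, v) = -2 - 19/v
1/s(-8, 2) = 1/(-2 - 19/2) = 1/(-23/2) = -2/23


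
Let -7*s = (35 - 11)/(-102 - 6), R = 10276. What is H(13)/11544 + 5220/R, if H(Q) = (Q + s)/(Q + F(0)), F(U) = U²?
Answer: 251842421/495687816 ≈ 0.50807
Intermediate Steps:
s = 2/63 (s = -(35 - 11)/(7*(-102 - 6)) = -24/(7*(-108)) = -24*(-1)/(7*108) = -⅐*(-2/9) = 2/63 ≈ 0.031746)
H(Q) = (2/63 + Q)/Q (H(Q) = (Q + 2/63)/(Q + 0²) = (2/63 + Q)/(Q + 0) = (2/63 + Q)/Q)
H(13)/11544 + 5220/R = ((2/63 + 13)/13)/11544 + 5220/10276 = ((1/13)*(821/63))*(1/11544) + 5220*(1/10276) = (821/819)*(1/11544) + 1305/2569 = 821/9454536 + 1305/2569 = 251842421/495687816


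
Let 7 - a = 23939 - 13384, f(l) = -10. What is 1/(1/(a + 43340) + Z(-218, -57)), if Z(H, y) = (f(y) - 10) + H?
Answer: -32792/7804495 ≈ -0.0042017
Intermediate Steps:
Z(H, y) = -20 + H (Z(H, y) = (-10 - 10) + H = -20 + H)
a = -10548 (a = 7 - (23939 - 13384) = 7 - 1*10555 = 7 - 10555 = -10548)
1/(1/(a + 43340) + Z(-218, -57)) = 1/(1/(-10548 + 43340) + (-20 - 218)) = 1/(1/32792 - 238) = 1/(-7804495/32792) = -32792/7804495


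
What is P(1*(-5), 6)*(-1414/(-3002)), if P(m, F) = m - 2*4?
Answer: -9191/1501 ≈ -6.1233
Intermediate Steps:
P(m, F) = -8 + m (P(m, F) = m - 8 = -8 + m)
P(1*(-5), 6)*(-1414/(-3002)) = (-8 + 1*(-5))*(-1414/(-3002)) = (-8 - 5)*(-1414*(-1/3002)) = -13*707/1501 = -9191/1501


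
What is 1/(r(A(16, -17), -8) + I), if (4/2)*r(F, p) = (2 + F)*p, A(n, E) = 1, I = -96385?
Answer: -1/96397 ≈ -1.0374e-5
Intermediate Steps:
r(F, p) = p*(2 + F)/2 (r(F, p) = ((2 + F)*p)/2 = (p*(2 + F))/2 = p*(2 + F)/2)
1/(r(A(16, -17), -8) + I) = 1/((½)*(-8)*(2 + 1) - 96385) = 1/((½)*(-8)*3 - 96385) = 1/(-12 - 96385) = 1/(-96397) = -1/96397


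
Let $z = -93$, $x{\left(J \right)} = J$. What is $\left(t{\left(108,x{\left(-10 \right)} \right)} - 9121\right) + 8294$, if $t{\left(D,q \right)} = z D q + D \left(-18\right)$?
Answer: $97669$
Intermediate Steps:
$t{\left(D,q \right)} = - 18 D - 93 D q$ ($t{\left(D,q \right)} = - 93 D q + D \left(-18\right) = - 93 D q - 18 D = - 18 D - 93 D q$)
$\left(t{\left(108,x{\left(-10 \right)} \right)} - 9121\right) + 8294 = \left(3 \cdot 108 \left(-6 - -310\right) - 9121\right) + 8294 = \left(3 \cdot 108 \left(-6 + 310\right) - 9121\right) + 8294 = \left(3 \cdot 108 \cdot 304 - 9121\right) + 8294 = \left(98496 - 9121\right) + 8294 = 89375 + 8294 = 97669$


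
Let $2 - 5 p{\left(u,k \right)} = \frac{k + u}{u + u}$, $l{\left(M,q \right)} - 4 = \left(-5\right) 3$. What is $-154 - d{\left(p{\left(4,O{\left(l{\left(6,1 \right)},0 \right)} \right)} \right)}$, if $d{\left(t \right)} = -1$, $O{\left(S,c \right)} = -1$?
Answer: $-153$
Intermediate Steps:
$l{\left(M,q \right)} = -11$ ($l{\left(M,q \right)} = 4 - 15 = -11$)
$p{\left(u,k \right)} = \frac{2}{5} - \frac{k + u}{10 u}$ ($p{\left(u,k \right)} = \frac{2}{5} - \frac{\left(k + u\right) \frac{1}{u + u}}{5} = \frac{2}{5} - \frac{\left(k + u\right) \frac{1}{2 u}}{5} = \frac{2}{5} - \frac{\frac{1}{2} \frac{1}{u} \left(k + u\right)}{5} = \frac{2}{5} - \frac{k + u}{10 u}$)
$-154 - d{\left(p{\left(4,O{\left(l{\left(6,1 \right)},0 \right)} \right)} \right)} = -154 - -1 = -154 + 1 = -153$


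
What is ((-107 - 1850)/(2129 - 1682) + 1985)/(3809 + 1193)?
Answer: 442669/1117947 ≈ 0.39597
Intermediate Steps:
((-107 - 1850)/(2129 - 1682) + 1985)/(3809 + 1193) = (-1957/447 + 1985)/5002 = (-1957*1/447 + 1985)*(1/5002) = (-1957/447 + 1985)*(1/5002) = (885338/447)*(1/5002) = 442669/1117947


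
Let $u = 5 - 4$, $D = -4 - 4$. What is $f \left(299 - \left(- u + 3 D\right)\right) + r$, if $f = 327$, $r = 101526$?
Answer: $207474$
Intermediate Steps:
$D = -8$ ($D = -4 - 4 = -8$)
$u = 1$ ($u = 5 - 4 = 1$)
$f \left(299 - \left(- u + 3 D\right)\right) + r = 327 \left(299 + \left(\left(-3\right) \left(-8\right) + 1\right)\right) + 101526 = 327 \left(299 + \left(24 + 1\right)\right) + 101526 = 327 \left(299 + 25\right) + 101526 = 327 \cdot 324 + 101526 = 105948 + 101526 = 207474$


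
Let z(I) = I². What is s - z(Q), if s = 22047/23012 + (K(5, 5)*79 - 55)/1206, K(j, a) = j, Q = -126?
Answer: -220281916355/13876236 ≈ -15875.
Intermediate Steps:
s = 17206381/13876236 (s = 22047/23012 + (5*79 - 55)/1206 = 22047*(1/23012) + (395 - 55)*(1/1206) = 22047/23012 + 340*(1/1206) = 22047/23012 + 170/603 = 17206381/13876236 ≈ 1.2400)
s - z(Q) = 17206381/13876236 - 1*(-126)² = 17206381/13876236 - 1*15876 = 17206381/13876236 - 15876 = -220281916355/13876236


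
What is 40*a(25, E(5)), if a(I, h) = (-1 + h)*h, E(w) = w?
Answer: 800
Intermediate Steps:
a(I, h) = h*(-1 + h)
40*a(25, E(5)) = 40*(5*(-1 + 5)) = 40*(5*4) = 40*20 = 800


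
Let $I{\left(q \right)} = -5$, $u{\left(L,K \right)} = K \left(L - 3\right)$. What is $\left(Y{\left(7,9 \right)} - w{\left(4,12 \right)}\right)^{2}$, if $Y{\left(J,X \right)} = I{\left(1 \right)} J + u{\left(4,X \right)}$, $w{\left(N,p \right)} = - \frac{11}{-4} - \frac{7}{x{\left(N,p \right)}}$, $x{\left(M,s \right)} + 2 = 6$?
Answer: $729$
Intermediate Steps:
$u{\left(L,K \right)} = K \left(-3 + L\right)$
$x{\left(M,s \right)} = 4$ ($x{\left(M,s \right)} = -2 + 6 = 4$)
$w{\left(N,p \right)} = 1$ ($w{\left(N,p \right)} = - \frac{11}{-4} - \frac{7}{4} = \left(-11\right) \left(- \frac{1}{4}\right) - \frac{7}{4} = \frac{11}{4} - \frac{7}{4} = 1$)
$Y{\left(J,X \right)} = X - 5 J$ ($Y{\left(J,X \right)} = - 5 J + X \left(-3 + 4\right) = - 5 J + X 1 = - 5 J + X = X - 5 J$)
$\left(Y{\left(7,9 \right)} - w{\left(4,12 \right)}\right)^{2} = \left(\left(9 - 35\right) - 1\right)^{2} = \left(-26 - 1\right)^{2} = \left(-27\right)^{2} = 729$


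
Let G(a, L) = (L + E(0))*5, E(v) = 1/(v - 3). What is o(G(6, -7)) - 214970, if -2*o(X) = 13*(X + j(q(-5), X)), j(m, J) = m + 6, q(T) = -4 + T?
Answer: -1288273/6 ≈ -2.1471e+5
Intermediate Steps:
E(v) = 1/(-3 + v)
j(m, J) = 6 + m
G(a, L) = -5/3 + 5*L (G(a, L) = (L + 1/(-3 + 0))*5 = (L + 1/(-3))*5 = (L - ⅓)*5 = (-⅓ + L)*5 = -5/3 + 5*L)
o(X) = 39/2 - 13*X/2 (o(X) = -13*(X + (6 + (-4 - 5)))/2 = -13*(X + (6 - 9))/2 = -13*(X - 3)/2 = -13*(-3 + X)/2 = -(-39 + 13*X)/2 = 39/2 - 13*X/2)
o(G(6, -7)) - 214970 = (39/2 - 13*(-5/3 + 5*(-7))/2) - 214970 = (39/2 - 13*(-5/3 - 35)/2) - 214970 = (39/2 - 13/2*(-110/3)) - 214970 = (39/2 + 715/3) - 214970 = 1547/6 - 214970 = -1288273/6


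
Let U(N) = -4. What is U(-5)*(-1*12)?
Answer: 48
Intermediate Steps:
U(-5)*(-1*12) = -(-4)*12 = -4*(-12) = 48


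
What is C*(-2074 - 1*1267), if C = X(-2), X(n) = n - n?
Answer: 0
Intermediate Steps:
X(n) = 0
C = 0
C*(-2074 - 1*1267) = 0*(-2074 - 1*1267) = 0*(-2074 - 1267) = 0*(-3341) = 0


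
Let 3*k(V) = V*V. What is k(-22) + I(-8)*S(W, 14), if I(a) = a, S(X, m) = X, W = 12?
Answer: 196/3 ≈ 65.333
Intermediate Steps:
k(V) = V**2/3 (k(V) = (V*V)/3 = V**2/3)
k(-22) + I(-8)*S(W, 14) = (1/3)*(-22)**2 - 8*12 = (1/3)*484 - 96 = 484/3 - 96 = 196/3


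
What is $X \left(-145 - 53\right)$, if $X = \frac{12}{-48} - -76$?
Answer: $- \frac{29997}{2} \approx -14999.0$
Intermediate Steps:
$X = \frac{303}{4}$ ($X = 12 \left(- \frac{1}{48}\right) + 76 = - \frac{1}{4} + 76 = \frac{303}{4} \approx 75.75$)
$X \left(-145 - 53\right) = \frac{303 \left(-145 - 53\right)}{4} = \frac{303}{4} \left(-198\right) = - \frac{29997}{2}$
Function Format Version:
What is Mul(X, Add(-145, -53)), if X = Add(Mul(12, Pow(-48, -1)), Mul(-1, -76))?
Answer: Rational(-29997, 2) ≈ -14999.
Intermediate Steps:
X = Rational(303, 4) (X = Add(Mul(12, Rational(-1, 48)), 76) = Add(Rational(-1, 4), 76) = Rational(303, 4) ≈ 75.750)
Mul(X, Add(-145, -53)) = Mul(Rational(303, 4), Add(-145, -53)) = Mul(Rational(303, 4), -198) = Rational(-29997, 2)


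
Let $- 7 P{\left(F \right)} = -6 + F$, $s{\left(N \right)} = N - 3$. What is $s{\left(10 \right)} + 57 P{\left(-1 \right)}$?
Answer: $64$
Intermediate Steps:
$s{\left(N \right)} = -3 + N$ ($s{\left(N \right)} = N - 3 = -3 + N$)
$P{\left(F \right)} = \frac{6}{7} - \frac{F}{7}$ ($P{\left(F \right)} = - \frac{-6 + F}{7} = \frac{6}{7} - \frac{F}{7}$)
$s{\left(10 \right)} + 57 P{\left(-1 \right)} = \left(-3 + 10\right) + 57 \left(\frac{6}{7} - - \frac{1}{7}\right) = 7 + 57 \left(\frac{6}{7} + \frac{1}{7}\right) = 7 + 57 \cdot 1 = 7 + 57 = 64$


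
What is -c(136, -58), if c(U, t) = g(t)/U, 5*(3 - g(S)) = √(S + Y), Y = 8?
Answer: -3/136 + I*√2/136 ≈ -0.022059 + 0.010399*I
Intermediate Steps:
g(S) = 3 - √(8 + S)/5 (g(S) = 3 - √(S + 8)/5 = 3 - √(8 + S)/5)
c(U, t) = (3 - √(8 + t)/5)/U
-c(136, -58) = -(15 - √(8 - 58))/(5*136) = -(15 - √(-50))/(5*136) = -(15 - 5*I*√2)/(5*136) = -(3/136 - I*√2/136) = -3/136 + I*√2/136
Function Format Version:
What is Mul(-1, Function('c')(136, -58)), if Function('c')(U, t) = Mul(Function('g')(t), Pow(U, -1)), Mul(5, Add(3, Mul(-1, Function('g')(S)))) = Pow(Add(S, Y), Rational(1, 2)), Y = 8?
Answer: Add(Rational(-3, 136), Mul(Rational(1, 136), I, Pow(2, Rational(1, 2)))) ≈ Add(-0.022059, Mul(0.010399, I))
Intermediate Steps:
Function('g')(S) = Add(3, Mul(Rational(-1, 5), Pow(Add(8, S), Rational(1, 2)))) (Function('g')(S) = Add(3, Mul(Rational(-1, 5), Pow(Add(S, 8), Rational(1, 2)))) = Add(3, Mul(Rational(-1, 5), Pow(Add(8, S), Rational(1, 2)))))
Function('c')(U, t) = Mul(Pow(U, -1), Add(3, Mul(Rational(-1, 5), Pow(Add(8, t), Rational(1, 2))))) (Function('c')(U, t) = Mul(Add(3, Mul(Rational(-1, 5), Pow(Add(8, t), Rational(1, 2)))), Pow(U, -1)) = Mul(Pow(U, -1), Add(3, Mul(Rational(-1, 5), Pow(Add(8, t), Rational(1, 2))))))
Mul(-1, Function('c')(136, -58)) = Mul(-1, Mul(Rational(1, 5), Pow(136, -1), Add(15, Mul(-1, Pow(Add(8, -58), Rational(1, 2)))))) = Mul(-1, Mul(Rational(1, 5), Rational(1, 136), Add(15, Mul(-1, Pow(-50, Rational(1, 2)))))) = Mul(-1, Mul(Rational(1, 5), Rational(1, 136), Add(15, Mul(-1, Mul(5, I, Pow(2, Rational(1, 2))))))) = Mul(-1, Mul(Rational(1, 5), Rational(1, 136), Add(15, Mul(-5, I, Pow(2, Rational(1, 2)))))) = Mul(-1, Add(Rational(3, 136), Mul(Rational(-1, 136), I, Pow(2, Rational(1, 2))))) = Add(Rational(-3, 136), Mul(Rational(1, 136), I, Pow(2, Rational(1, 2))))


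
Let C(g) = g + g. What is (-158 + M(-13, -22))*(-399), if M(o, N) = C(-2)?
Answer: 64638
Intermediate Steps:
C(g) = 2*g
M(o, N) = -4 (M(o, N) = 2*(-2) = -4)
(-158 + M(-13, -22))*(-399) = (-158 - 4)*(-399) = -162*(-399) = 64638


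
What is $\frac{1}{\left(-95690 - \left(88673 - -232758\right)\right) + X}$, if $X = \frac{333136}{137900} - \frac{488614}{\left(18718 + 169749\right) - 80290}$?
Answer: $- \frac{3729402075}{1555619758480457} \approx -2.3974 \cdot 10^{-6}$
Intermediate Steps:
$X = - \frac{7835554382}{3729402075}$ ($X = 333136 \cdot \frac{1}{137900} - \frac{488614}{188467 - 80290} = \frac{83284}{34475} - \frac{488614}{108177} = - \frac{7835554382}{3729402075} \approx -2.101$)
$\frac{1}{\left(-95690 - \left(88673 - -232758\right)\right) + X} = \frac{1}{\left(-95690 - \left(88673 - -232758\right)\right) - \frac{7835554382}{3729402075}} = \frac{1}{\left(-95690 - \left(88673 + 232758\right)\right) - \frac{7835554382}{3729402075}} = \frac{1}{\left(-95690 - 321431\right) - \frac{7835554382}{3729402075}} = \frac{1}{-417121 - \frac{7835554382}{3729402075}} = \frac{1}{- \frac{1555619758480457}{3729402075}} = - \frac{3729402075}{1555619758480457}$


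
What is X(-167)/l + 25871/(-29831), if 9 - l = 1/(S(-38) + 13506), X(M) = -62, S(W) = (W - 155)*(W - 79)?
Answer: -37573067768/4844285921 ≈ -7.7562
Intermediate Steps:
S(W) = (-155 + W)*(-79 + W)
l = 324782/36087 (l = 9 - 1/((12245 + (-38)**2 - 234*(-38)) + 13506) = 9 - 1/((12245 + 1444 + 8892) + 13506) = 9 - 1/(22581 + 13506) = 9 - 1/36087 = 324782/36087 ≈ 9.0000)
X(-167)/l + 25871/(-29831) = -62/324782/36087 + 25871/(-29831) = -62*36087/324782 + 25871*(-1/29831) = -1118697/162391 - 25871/29831 = -37573067768/4844285921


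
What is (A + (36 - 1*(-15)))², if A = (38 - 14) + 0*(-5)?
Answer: 5625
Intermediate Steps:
A = 24 (A = 24 + 0 = 24)
(A + (36 - 1*(-15)))² = (24 + (36 - 1*(-15)))² = (24 + (36 + 15))² = (24 + 51)² = 75² = 5625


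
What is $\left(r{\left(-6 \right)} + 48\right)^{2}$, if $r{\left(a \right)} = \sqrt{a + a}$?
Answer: $2292 + 192 i \sqrt{3} \approx 2292.0 + 332.55 i$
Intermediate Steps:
$r{\left(a \right)} = \sqrt{2} \sqrt{a}$ ($r{\left(a \right)} = \sqrt{2 a} = \sqrt{2} \sqrt{a}$)
$\left(r{\left(-6 \right)} + 48\right)^{2} = \left(\sqrt{2} \sqrt{-6} + 48\right)^{2} = \left(\sqrt{2} i \sqrt{6} + 48\right)^{2} = \left(2 i \sqrt{3} + 48\right)^{2} = \left(48 + 2 i \sqrt{3}\right)^{2}$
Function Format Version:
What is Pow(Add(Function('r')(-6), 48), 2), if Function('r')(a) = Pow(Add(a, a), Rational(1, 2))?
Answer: Add(2292, Mul(192, I, Pow(3, Rational(1, 2)))) ≈ Add(2292.0, Mul(332.55, I))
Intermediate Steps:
Function('r')(a) = Mul(Pow(2, Rational(1, 2)), Pow(a, Rational(1, 2))) (Function('r')(a) = Pow(Mul(2, a), Rational(1, 2)) = Mul(Pow(2, Rational(1, 2)), Pow(a, Rational(1, 2))))
Pow(Add(Function('r')(-6), 48), 2) = Pow(Add(Mul(Pow(2, Rational(1, 2)), Pow(-6, Rational(1, 2))), 48), 2) = Pow(Add(Mul(Pow(2, Rational(1, 2)), Mul(I, Pow(6, Rational(1, 2)))), 48), 2) = Pow(Add(Mul(2, I, Pow(3, Rational(1, 2))), 48), 2) = Pow(Add(48, Mul(2, I, Pow(3, Rational(1, 2)))), 2)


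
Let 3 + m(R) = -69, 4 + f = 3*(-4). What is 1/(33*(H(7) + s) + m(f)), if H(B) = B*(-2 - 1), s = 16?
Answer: -1/237 ≈ -0.0042194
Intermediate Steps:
f = -16 (f = -4 + 3*(-4) = -4 - 12 = -16)
m(R) = -72 (m(R) = -3 - 69 = -72)
H(B) = -3*B (H(B) = B*(-3) = -3*B)
1/(33*(H(7) + s) + m(f)) = 1/(33*(-3*7 + 16) - 72) = 1/(33*(-21 + 16) - 72) = 1/(33*(-5) - 72) = 1/(-165 - 72) = 1/(-237) = -1/237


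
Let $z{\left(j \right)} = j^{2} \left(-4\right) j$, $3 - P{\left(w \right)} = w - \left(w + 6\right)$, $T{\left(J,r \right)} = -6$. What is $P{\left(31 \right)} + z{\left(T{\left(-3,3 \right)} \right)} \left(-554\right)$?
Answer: $-478647$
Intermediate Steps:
$P{\left(w \right)} = 9$ ($P{\left(w \right)} = 3 - \left(w - \left(w + 6\right)\right) = 3 - \left(w - \left(6 + w\right)\right) = 3 - -6 = 3 + 6 = 9$)
$z{\left(j \right)} = - 4 j^{3}$ ($z{\left(j \right)} = - 4 j^{2} j = - 4 j^{3}$)
$P{\left(31 \right)} + z{\left(T{\left(-3,3 \right)} \right)} \left(-554\right) = 9 + - 4 \left(-6\right)^{3} \left(-554\right) = 9 + \left(-4\right) \left(-216\right) \left(-554\right) = 9 + 864 \left(-554\right) = 9 - 478656 = -478647$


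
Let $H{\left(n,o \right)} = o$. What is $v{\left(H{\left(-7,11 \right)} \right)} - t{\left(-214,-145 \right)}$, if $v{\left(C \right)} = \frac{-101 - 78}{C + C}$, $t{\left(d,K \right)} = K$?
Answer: $\frac{3011}{22} \approx 136.86$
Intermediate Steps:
$v{\left(C \right)} = - \frac{179}{2 C}$ ($v{\left(C \right)} = \frac{-101 - 78}{2 C} = \left(-101 - 78\right) \frac{1}{2 C} = - 179 \frac{1}{2 C} = - \frac{179}{2 C}$)
$v{\left(H{\left(-7,11 \right)} \right)} - t{\left(-214,-145 \right)} = - \frac{179}{2 \cdot 11} - -145 = \left(- \frac{179}{2}\right) \frac{1}{11} + 145 = - \frac{179}{22} + 145 = \frac{3011}{22}$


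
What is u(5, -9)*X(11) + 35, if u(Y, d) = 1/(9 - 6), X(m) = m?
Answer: 116/3 ≈ 38.667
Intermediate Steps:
u(Y, d) = ⅓ (u(Y, d) = 1/3 = ⅓)
u(5, -9)*X(11) + 35 = (⅓)*11 + 35 = 11/3 + 35 = 116/3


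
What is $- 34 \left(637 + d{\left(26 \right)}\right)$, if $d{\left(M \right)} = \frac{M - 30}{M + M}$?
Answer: $- \frac{281520}{13} \approx -21655.0$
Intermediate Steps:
$d{\left(M \right)} = \frac{-30 + M}{2 M}$
$- 34 \left(637 + d{\left(26 \right)}\right) = - 34 \left(637 + \frac{-30 + 26}{2 \cdot 26}\right) = - 34 \left(637 + \frac{1}{2} \cdot \frac{1}{26} \left(-4\right)\right) = - 34 \left(637 - \frac{1}{13}\right) = \left(-34\right) \frac{8280}{13} = - \frac{281520}{13}$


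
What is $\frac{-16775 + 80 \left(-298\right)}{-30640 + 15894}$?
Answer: $\frac{40615}{14746} \approx 2.7543$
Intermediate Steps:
$\frac{-16775 + 80 \left(-298\right)}{-30640 + 15894} = \frac{-16775 - 23840}{-14746} = \left(-40615\right) \left(- \frac{1}{14746}\right) = \frac{40615}{14746}$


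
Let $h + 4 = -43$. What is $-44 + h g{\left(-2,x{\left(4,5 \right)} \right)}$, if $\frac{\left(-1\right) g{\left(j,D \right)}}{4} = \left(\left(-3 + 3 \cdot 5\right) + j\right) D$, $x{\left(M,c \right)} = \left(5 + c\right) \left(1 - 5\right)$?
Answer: $-75244$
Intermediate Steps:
$h = -47$ ($h = -4 - 43 = -47$)
$x{\left(M,c \right)} = -20 - 4 c$ ($x{\left(M,c \right)} = \left(5 + c\right) \left(-4\right) = -20 - 4 c$)
$g{\left(j,D \right)} = - 4 D \left(12 + j\right)$ ($g{\left(j,D \right)} = - 4 \left(\left(-3 + 3 \cdot 5\right) + j\right) D = - 4 \left(\left(-3 + 15\right) + j\right) D = - 4 \left(12 + j\right) D = - 4 D \left(12 + j\right)$)
$-44 + h g{\left(-2,x{\left(4,5 \right)} \right)} = -44 - 47 \left(- 4 \left(-20 - 20\right) \left(12 - 2\right)\right) = -44 - 47 \left(\left(-4\right) \left(-20 - 20\right) 10\right) = -44 - 47 \left(\left(-4\right) \left(-40\right) 10\right) = -44 - 75200 = -75244$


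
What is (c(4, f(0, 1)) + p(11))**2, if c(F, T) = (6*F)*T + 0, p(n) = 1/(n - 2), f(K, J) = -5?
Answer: 1164241/81 ≈ 14373.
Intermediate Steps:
p(n) = 1/(-2 + n)
c(F, T) = 6*F*T (c(F, T) = 6*F*T + 0 = 6*F*T)
(c(4, f(0, 1)) + p(11))**2 = (6*4*(-5) + 1/(-2 + 11))**2 = (-120 + 1/9)**2 = (-1079/9)**2 = 1164241/81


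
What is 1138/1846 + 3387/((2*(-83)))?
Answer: -3031747/153218 ≈ -19.787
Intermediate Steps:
1138/1846 + 3387/((2*(-83))) = 1138*(1/1846) + 3387/(-166) = 569/923 + 3387*(-1/166) = 569/923 - 3387/166 = -3031747/153218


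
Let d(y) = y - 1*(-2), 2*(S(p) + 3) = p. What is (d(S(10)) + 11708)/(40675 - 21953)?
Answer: 5856/9361 ≈ 0.62557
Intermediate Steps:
S(p) = -3 + p/2
d(y) = 2 + y (d(y) = y + 2 = 2 + y)
(d(S(10)) + 11708)/(40675 - 21953) = ((2 + (-3 + (½)*10)) + 11708)/(40675 - 21953) = ((2 + (-3 + 5)) + 11708)/18722 = ((2 + 2) + 11708)*(1/18722) = (4 + 11708)*(1/18722) = 11712*(1/18722) = 5856/9361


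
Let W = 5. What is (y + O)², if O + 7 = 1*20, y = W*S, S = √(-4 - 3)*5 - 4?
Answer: (-7 + 25*I*√7)² ≈ -4326.0 - 926.01*I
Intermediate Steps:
S = -4 + 5*I*√7 (S = √(-7)*5 - 4 = (I*√7)*5 - 4 = 5*I*√7 - 4 = -4 + 5*I*√7 ≈ -4.0 + 13.229*I)
y = -20 + 25*I*√7 (y = 5*(-4 + 5*I*√7) = -20 + 25*I*√7 ≈ -20.0 + 66.144*I)
O = 13 (O = -7 + 1*20 = -7 + 20 = 13)
(y + O)² = ((-20 + 25*I*√7) + 13)² = (-7 + 25*I*√7)²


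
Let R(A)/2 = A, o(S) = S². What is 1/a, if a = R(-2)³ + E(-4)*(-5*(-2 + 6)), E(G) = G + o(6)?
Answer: -1/704 ≈ -0.0014205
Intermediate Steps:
R(A) = 2*A
E(G) = 36 + G (E(G) = G + 6² = G + 36 = 36 + G)
a = -704 (a = (2*(-2))³ + (36 - 4)*(-5*(-2 + 6)) = (-4)³ + 32*(-5*4) = -64 + 32*(-20) = -64 - 640 = -704)
1/a = 1/(-704) = -1/704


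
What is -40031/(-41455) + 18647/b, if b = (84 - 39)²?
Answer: 170814832/16789275 ≈ 10.174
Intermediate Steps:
b = 2025 (b = 45² = 2025)
-40031/(-41455) + 18647/b = -40031/(-41455) + 18647/2025 = -40031*(-1/41455) + 18647*(1/2025) = 40031/41455 + 18647/2025 = 170814832/16789275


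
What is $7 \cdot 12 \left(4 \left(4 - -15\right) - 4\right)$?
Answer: $6048$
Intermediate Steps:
$7 \cdot 12 \left(4 \left(4 - -15\right) - 4\right) = 84 \left(4 \left(4 + 15\right) - 4\right) = 84 \left(4 \cdot 19 - 4\right) = 84 \left(76 - 4\right) = 84 \cdot 72 = 6048$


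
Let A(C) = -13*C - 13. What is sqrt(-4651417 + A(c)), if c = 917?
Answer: I*sqrt(4663351) ≈ 2159.5*I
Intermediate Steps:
A(C) = -13 - 13*C
sqrt(-4651417 + A(c)) = sqrt(-4651417 + (-13 - 13*917)) = sqrt(-4651417 + (-13 - 11921)) = sqrt(-4651417 - 11934) = sqrt(-4663351) = I*sqrt(4663351)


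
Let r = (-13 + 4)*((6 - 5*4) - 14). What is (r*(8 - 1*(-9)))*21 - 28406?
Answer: 61558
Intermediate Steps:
r = 252 (r = -9*((6 - 20) - 14) = -9*(-14 - 14) = -9*(-28) = 252)
(r*(8 - 1*(-9)))*21 - 28406 = (252*(8 - 1*(-9)))*21 - 28406 = (252*(8 + 9))*21 - 28406 = (252*17)*21 - 28406 = 4284*21 - 28406 = 89964 - 28406 = 61558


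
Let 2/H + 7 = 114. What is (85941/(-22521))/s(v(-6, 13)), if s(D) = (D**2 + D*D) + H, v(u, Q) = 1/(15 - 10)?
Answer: -25543575/660616 ≈ -38.666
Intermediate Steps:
H = 2/107 (H = 2/(-7 + 114) = 2/107 ≈ 0.018692)
v(u, Q) = 1/5
s(D) = 2/107 + 2*D**2 (s(D) = (D**2 + D*D) + 2/107 = (D**2 + D**2) + 2/107 = 2*D**2 + 2/107 = 2/107 + 2*D**2)
(85941/(-22521))/s(v(-6, 13)) = (85941/(-22521))/(2/107 + 2*(1/5)**2) = (85941*(-1/22521))/(2/107 + 2*(1/25)) = -28647/(7507*(2/107 + 2/25)) = -28647/(7507*264/2675) = -28647/7507*2675/264 = -25543575/660616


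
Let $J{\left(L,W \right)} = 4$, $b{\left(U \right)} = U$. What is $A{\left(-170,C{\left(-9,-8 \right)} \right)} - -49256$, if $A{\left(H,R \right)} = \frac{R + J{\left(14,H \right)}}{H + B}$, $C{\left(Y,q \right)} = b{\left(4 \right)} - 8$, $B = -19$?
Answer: $49256$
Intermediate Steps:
$C{\left(Y,q \right)} = -4$ ($C{\left(Y,q \right)} = 4 - 8 = -4$)
$A{\left(H,R \right)} = \frac{4 + R}{-19 + H}$ ($A{\left(H,R \right)} = \frac{R + 4}{H - 19} = \frac{4 + R}{-19 + H}$)
$A{\left(-170,C{\left(-9,-8 \right)} \right)} - -49256 = \frac{4 - 4}{-19 - 170} - -49256 = \frac{1}{-189} \cdot 0 + 49256 = \left(- \frac{1}{189}\right) 0 + 49256 = 0 + 49256 = 49256$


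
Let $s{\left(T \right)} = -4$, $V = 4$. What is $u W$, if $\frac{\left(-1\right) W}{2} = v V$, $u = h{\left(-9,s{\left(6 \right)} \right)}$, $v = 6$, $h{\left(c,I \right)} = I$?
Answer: $192$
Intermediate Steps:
$u = -4$
$W = -48$ ($W = - 2 \cdot 6 \cdot 4 = \left(-2\right) 24 = -48$)
$u W = \left(-4\right) \left(-48\right) = 192$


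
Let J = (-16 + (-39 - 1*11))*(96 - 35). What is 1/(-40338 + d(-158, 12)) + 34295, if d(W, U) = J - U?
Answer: 1521874919/44376 ≈ 34295.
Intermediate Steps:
J = -4026 (J = (-16 + (-39 - 11))*61 = (-16 - 50)*61 = -66*61 = -4026)
d(W, U) = -4026 - U
1/(-40338 + d(-158, 12)) + 34295 = 1/(-40338 + (-4026 - 1*12)) + 34295 = 1/(-40338 + (-4026 - 12)) + 34295 = 1/(-40338 - 4038) + 34295 = 1/(-44376) + 34295 = -1/44376 + 34295 = 1521874919/44376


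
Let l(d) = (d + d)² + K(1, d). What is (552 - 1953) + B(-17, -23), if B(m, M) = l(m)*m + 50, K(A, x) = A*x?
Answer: -20714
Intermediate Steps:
l(d) = d + 4*d² (l(d) = (d + d)² + 1*d = (2*d)² + d = 4*d² + d = d + 4*d²)
B(m, M) = 50 + m²*(1 + 4*m) (B(m, M) = (m*(1 + 4*m))*m + 50 = m²*(1 + 4*m) + 50 = 50 + m²*(1 + 4*m))
(552 - 1953) + B(-17, -23) = (552 - 1953) + (50 + (-17)²*(1 + 4*(-17))) = -1401 + (50 + 289*(1 - 68)) = -1401 + (50 + 289*(-67)) = -1401 + (50 - 19363) = -1401 - 19313 = -20714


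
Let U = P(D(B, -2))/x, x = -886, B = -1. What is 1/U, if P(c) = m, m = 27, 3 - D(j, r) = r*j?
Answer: -886/27 ≈ -32.815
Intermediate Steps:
D(j, r) = 3 - j*r (D(j, r) = 3 - r*j = 3 - j*r)
P(c) = 27
U = -27/886 (U = 27/(-886) = 27*(-1/886) = -27/886 ≈ -0.030474)
1/U = 1/(-27/886) = -886/27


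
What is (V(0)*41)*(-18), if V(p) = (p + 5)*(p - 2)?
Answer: 7380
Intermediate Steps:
V(p) = (-2 + p)*(5 + p) (V(p) = (5 + p)*(-2 + p) = (-2 + p)*(5 + p))
(V(0)*41)*(-18) = ((-10 + 0² + 3*0)*41)*(-18) = ((-10 + 0 + 0)*41)*(-18) = -10*41*(-18) = -410*(-18) = 7380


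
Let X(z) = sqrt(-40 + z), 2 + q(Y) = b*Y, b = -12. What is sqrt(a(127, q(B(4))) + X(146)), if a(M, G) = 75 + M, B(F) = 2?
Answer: sqrt(202 + sqrt(106)) ≈ 14.570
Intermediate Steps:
q(Y) = -2 - 12*Y
sqrt(a(127, q(B(4))) + X(146)) = sqrt((75 + 127) + sqrt(-40 + 146)) = sqrt(202 + sqrt(106))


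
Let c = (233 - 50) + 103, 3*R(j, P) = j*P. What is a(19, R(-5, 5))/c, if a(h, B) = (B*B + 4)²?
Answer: 436921/23166 ≈ 18.860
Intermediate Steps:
R(j, P) = P*j/3 (R(j, P) = (j*P)/3 = (P*j)/3 = P*j/3)
a(h, B) = (4 + B²)² (a(h, B) = (B² + 4)² = (4 + B²)²)
c = 286 (c = 183 + 103 = 286)
a(19, R(-5, 5))/c = (4 + ((⅓)*5*(-5))²)²/286 = (4 + (-25/3)²)²*(1/286) = (4 + 625/9)²*(1/286) = (661/9)²*(1/286) = (436921/81)*(1/286) = 436921/23166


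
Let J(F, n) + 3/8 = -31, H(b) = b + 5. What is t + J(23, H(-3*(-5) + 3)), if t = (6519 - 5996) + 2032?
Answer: 20189/8 ≈ 2523.6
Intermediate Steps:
H(b) = 5 + b
J(F, n) = -251/8 (J(F, n) = -3/8 - 31 = -251/8)
t = 2555 (t = 523 + 2032 = 2555)
t + J(23, H(-3*(-5) + 3)) = 2555 - 251/8 = 20189/8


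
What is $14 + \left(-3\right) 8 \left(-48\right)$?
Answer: $1166$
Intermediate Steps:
$14 + \left(-3\right) 8 \left(-48\right) = 14 - -1152 = 14 + 1152 = 1166$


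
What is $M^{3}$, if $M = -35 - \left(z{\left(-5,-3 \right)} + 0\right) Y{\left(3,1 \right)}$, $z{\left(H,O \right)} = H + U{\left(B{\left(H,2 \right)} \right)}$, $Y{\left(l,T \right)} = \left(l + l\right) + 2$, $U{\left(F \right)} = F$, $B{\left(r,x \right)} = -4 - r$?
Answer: $-27$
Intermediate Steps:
$Y{\left(l,T \right)} = 2 + 2 l$ ($Y{\left(l,T \right)} = 2 l + 2 = 2 + 2 l$)
$z{\left(H,O \right)} = -4$ ($z{\left(H,O \right)} = H - \left(4 + H\right) = -4$)
$M = -3$ ($M = -35 - \left(-4 + 0\right) \left(2 + 2 \cdot 3\right) = -35 - - 4 \left(2 + 6\right) = -35 - \left(-4\right) 8 = -35 - -32 = -35 + 32 = -3$)
$M^{3} = \left(-3\right)^{3} = -27$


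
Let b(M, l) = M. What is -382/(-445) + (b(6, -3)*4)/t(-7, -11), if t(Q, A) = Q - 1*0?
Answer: -8006/3115 ≈ -2.5701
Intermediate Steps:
t(Q, A) = Q (t(Q, A) = Q + 0 = Q)
-382/(-445) + (b(6, -3)*4)/t(-7, -11) = -382/(-445) + (6*4)/(-7) = -382*(-1/445) + 24*(-⅐) = 382/445 - 24/7 = -8006/3115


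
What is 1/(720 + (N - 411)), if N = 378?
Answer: 1/687 ≈ 0.0014556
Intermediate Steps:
1/(720 + (N - 411)) = 1/(720 + (378 - 411)) = 1/(720 - 33) = 1/687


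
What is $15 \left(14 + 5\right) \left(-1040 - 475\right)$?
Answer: $-431775$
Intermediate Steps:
$15 \left(14 + 5\right) \left(-1040 - 475\right) = 15 \cdot 19 \left(-1515\right) = 285 \left(-1515\right) = -431775$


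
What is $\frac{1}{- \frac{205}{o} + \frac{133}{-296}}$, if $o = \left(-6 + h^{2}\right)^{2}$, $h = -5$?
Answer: $- \frac{106856}{108693} \approx -0.9831$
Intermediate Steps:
$o = 361$ ($o = \left(-6 + \left(-5\right)^{2}\right)^{2} = \left(-6 + 25\right)^{2} = 19^{2} = 361$)
$\frac{1}{- \frac{205}{o} + \frac{133}{-296}} = \frac{1}{- \frac{205}{361} + \frac{133}{-296}} = \frac{1}{\left(-205\right) \frac{1}{361} + 133 \left(- \frac{1}{296}\right)} = \frac{1}{- \frac{205}{361} - \frac{133}{296}} = \frac{1}{- \frac{108693}{106856}} = - \frac{106856}{108693}$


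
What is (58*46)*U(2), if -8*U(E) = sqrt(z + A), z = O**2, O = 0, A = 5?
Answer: -667*sqrt(5)/2 ≈ -745.73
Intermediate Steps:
z = 0 (z = 0**2 = 0)
U(E) = -sqrt(5)/8 (U(E) = -sqrt(0 + 5)/8 = -sqrt(5)/8)
(58*46)*U(2) = (58*46)*(-sqrt(5)/8) = 2668*(-sqrt(5)/8) = -667*sqrt(5)/2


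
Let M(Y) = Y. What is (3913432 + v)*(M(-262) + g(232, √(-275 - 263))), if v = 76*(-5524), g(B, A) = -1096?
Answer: -4744319664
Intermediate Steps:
v = -419824
(3913432 + v)*(M(-262) + g(232, √(-275 - 263))) = (3913432 - 419824)*(-262 - 1096) = 3493608*(-1358) = -4744319664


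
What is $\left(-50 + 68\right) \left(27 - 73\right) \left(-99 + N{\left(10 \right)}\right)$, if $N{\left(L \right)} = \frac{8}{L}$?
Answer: $\frac{406548}{5} \approx 81310.0$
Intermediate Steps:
$\left(-50 + 68\right) \left(27 - 73\right) \left(-99 + N{\left(10 \right)}\right) = \left(-50 + 68\right) \left(27 - 73\right) \left(-99 + \frac{8}{10}\right) = 18 \left(-46\right) \left(-99 + 8 \cdot \frac{1}{10}\right) = - 828 \left(-99 + \frac{4}{5}\right) = \left(-828\right) \left(- \frac{491}{5}\right) = \frac{406548}{5}$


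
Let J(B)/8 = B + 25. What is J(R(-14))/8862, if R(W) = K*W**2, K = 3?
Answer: 2452/4431 ≈ 0.55337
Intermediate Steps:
R(W) = 3*W**2
J(B) = 200 + 8*B (J(B) = 8*(B + 25) = 8*(25 + B) = 200 + 8*B)
J(R(-14))/8862 = (200 + 8*(3*(-14)**2))/8862 = (200 + 8*(3*196))*(1/8862) = (200 + 8*588)*(1/8862) = (200 + 4704)*(1/8862) = 4904*(1/8862) = 2452/4431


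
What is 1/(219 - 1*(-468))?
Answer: 1/687 ≈ 0.0014556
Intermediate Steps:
1/(219 - 1*(-468)) = 1/(219 + 468) = 1/687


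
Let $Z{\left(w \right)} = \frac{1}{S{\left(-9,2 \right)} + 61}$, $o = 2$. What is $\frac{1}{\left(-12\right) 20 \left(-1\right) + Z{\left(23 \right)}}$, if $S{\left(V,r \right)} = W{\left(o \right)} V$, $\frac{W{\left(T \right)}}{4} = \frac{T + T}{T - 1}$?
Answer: $\frac{83}{19919} \approx 0.0041669$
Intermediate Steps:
$W{\left(T \right)} = \frac{8 T}{-1 + T}$ ($W{\left(T \right)} = 4 \frac{T + T}{T - 1} = 4 \frac{2 T}{-1 + T} = \frac{8 T}{-1 + T}$)
$S{\left(V,r \right)} = 16 V$ ($S{\left(V,r \right)} = 8 \cdot 2 \frac{1}{-1 + 2} V = 8 \cdot 2 \cdot 1^{-1} V = 8 \cdot 2 \cdot 1 V = 16 V$)
$Z{\left(w \right)} = - \frac{1}{83}$ ($Z{\left(w \right)} = \frac{1}{16 \left(-9\right) + 61} = \frac{1}{-144 + 61} = \frac{1}{-83} = - \frac{1}{83}$)
$\frac{1}{\left(-12\right) 20 \left(-1\right) + Z{\left(23 \right)}} = \frac{1}{\left(-12\right) 20 \left(-1\right) - \frac{1}{83}} = \frac{1}{\left(-240\right) \left(-1\right) - \frac{1}{83}} = \frac{1}{240 - \frac{1}{83}} = \frac{1}{\frac{19919}{83}} = \frac{83}{19919}$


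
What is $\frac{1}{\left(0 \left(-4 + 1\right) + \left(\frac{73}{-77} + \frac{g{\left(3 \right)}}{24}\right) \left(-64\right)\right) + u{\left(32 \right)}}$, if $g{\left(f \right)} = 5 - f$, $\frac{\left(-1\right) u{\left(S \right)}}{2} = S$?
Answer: $- \frac{231}{2000} \approx -0.1155$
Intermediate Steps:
$u{\left(S \right)} = - 2 S$
$\frac{1}{\left(0 \left(-4 + 1\right) + \left(\frac{73}{-77} + \frac{g{\left(3 \right)}}{24}\right) \left(-64\right)\right) + u{\left(32 \right)}} = \frac{1}{\left(0 \left(-4 + 1\right) + \left(\frac{73}{-77} + \frac{5 - 3}{24}\right) \left(-64\right)\right) - 64} = \frac{1}{\left(0 \left(-3\right) + \left(73 \left(- \frac{1}{77}\right) + \left(5 - 3\right) \frac{1}{24}\right) \left(-64\right)\right) - 64} = \frac{1}{\left(0 + \left(- \frac{73}{77} + 2 \cdot \frac{1}{24}\right) \left(-64\right)\right) - 64} = \frac{1}{\left(0 + \left(- \frac{73}{77} + \frac{1}{12}\right) \left(-64\right)\right) - 64} = \frac{1}{\left(0 - - \frac{12784}{231}\right) - 64} = \frac{1}{\left(0 + \frac{12784}{231}\right) - 64} = \frac{1}{\frac{12784}{231} - 64} = \frac{1}{- \frac{2000}{231}} = - \frac{231}{2000}$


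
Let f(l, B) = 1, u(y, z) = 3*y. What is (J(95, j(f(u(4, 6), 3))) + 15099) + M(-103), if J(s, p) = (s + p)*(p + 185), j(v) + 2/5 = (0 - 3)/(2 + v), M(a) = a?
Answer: 804524/25 ≈ 32181.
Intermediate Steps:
j(v) = -⅖ - 3/(2 + v) (j(v) = -⅖ + (0 - 3)/(2 + v) = -⅖ - 3/(2 + v))
J(s, p) = (185 + p)*(p + s) (J(s, p) = (p + s)*(185 + p) = (185 + p)*(p + s))
(J(95, j(f(u(4, 6), 3))) + 15099) + M(-103) = ((((-19 - 2*1)/(5*(2 + 1)))² + 185*((-19 - 2*1)/(5*(2 + 1))) + 185*95 + ((-19 - 2*1)/(5*(2 + 1)))*95) + 15099) - 103 = ((((⅕)*(-19 - 2)/3)² + 185*((⅕)*(-19 - 2)/3) + 17575 + ((⅕)*(-19 - 2)/3)*95) + 15099) - 103 = ((((⅕)*(⅓)*(-21))² + 185*((⅕)*(⅓)*(-21)) + 17575 + ((⅕)*(⅓)*(-21))*95) + 15099) - 103 = (((-7/5)² + 185*(-7/5) + 17575 - 7/5*95) + 15099) - 103 = ((49/25 - 259 + 17575 - 133) + 15099) - 103 = (429624/25 + 15099) - 103 = 807099/25 - 103 = 804524/25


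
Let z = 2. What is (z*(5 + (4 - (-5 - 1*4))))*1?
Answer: 36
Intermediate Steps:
(z*(5 + (4 - (-5 - 1*4))))*1 = (2*(5 + (4 - (-5 - 1*4))))*1 = (2*(5 + (4 - (-5 - 4))))*1 = (2*(5 + (4 - 1*(-9))))*1 = (2*(5 + (4 + 9)))*1 = (2*(5 + 13))*1 = (2*18)*1 = 36*1 = 36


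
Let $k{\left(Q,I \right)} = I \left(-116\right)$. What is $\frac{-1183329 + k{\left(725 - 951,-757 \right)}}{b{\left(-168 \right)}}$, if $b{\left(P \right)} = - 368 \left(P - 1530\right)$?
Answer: $- \frac{1095517}{624864} \approx -1.7532$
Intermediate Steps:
$k{\left(Q,I \right)} = - 116 I$
$b{\left(P \right)} = 563040 - 368 P$ ($b{\left(P \right)} = - 368 \left(-1530 + P\right) = 563040 - 368 P$)
$\frac{-1183329 + k{\left(725 - 951,-757 \right)}}{b{\left(-168 \right)}} = \frac{-1183329 - -87812}{563040 - -61824} = \frac{-1183329 + 87812}{563040 + 61824} = - \frac{1095517}{624864}$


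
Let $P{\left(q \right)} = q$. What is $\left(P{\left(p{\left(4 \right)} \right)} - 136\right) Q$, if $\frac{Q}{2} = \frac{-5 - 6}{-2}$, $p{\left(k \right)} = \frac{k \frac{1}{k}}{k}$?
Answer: $- \frac{5973}{4} \approx -1493.3$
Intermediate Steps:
$p{\left(k \right)} = \frac{1}{k}$ ($p{\left(k \right)} = 1 \frac{1}{k} = \frac{1}{k}$)
$Q = 11$ ($Q = 2 \frac{-5 - 6}{-2} = 2 \left(\left(- \frac{1}{2}\right) \left(-11\right)\right) = 2 \cdot \frac{11}{2} = 11$)
$\left(P{\left(p{\left(4 \right)} \right)} - 136\right) Q = \left(\frac{1}{4} - 136\right) 11 = \left(- \frac{543}{4}\right) 11 = - \frac{5973}{4}$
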